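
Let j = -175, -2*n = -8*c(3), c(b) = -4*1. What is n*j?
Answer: 2800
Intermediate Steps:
c(b) = -4
n = -16 (n = -(-4)*(-4) = -1/2*32 = -16)
n*j = -16*(-175) = 2800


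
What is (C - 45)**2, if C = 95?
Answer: 2500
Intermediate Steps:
(C - 45)**2 = (95 - 45)**2 = 50**2 = 2500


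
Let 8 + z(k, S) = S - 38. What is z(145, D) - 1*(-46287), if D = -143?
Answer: 46098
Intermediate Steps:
z(k, S) = -46 + S (z(k, S) = -8 + (S - 38) = -8 + (-38 + S) = -46 + S)
z(145, D) - 1*(-46287) = (-46 - 143) - 1*(-46287) = -189 + 46287 = 46098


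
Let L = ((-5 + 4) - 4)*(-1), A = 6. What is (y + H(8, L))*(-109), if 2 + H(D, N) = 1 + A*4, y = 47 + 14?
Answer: -9156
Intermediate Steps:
L = 5 (L = (-1 - 4)*(-1) = -5*(-1) = 5)
y = 61
H(D, N) = 23 (H(D, N) = -2 + (1 + 6*4) = -2 + (1 + 24) = -2 + 25 = 23)
(y + H(8, L))*(-109) = (61 + 23)*(-109) = 84*(-109) = -9156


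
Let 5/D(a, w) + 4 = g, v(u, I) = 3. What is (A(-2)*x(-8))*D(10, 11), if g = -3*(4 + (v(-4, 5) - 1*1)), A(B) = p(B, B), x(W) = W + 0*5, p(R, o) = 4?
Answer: 80/11 ≈ 7.2727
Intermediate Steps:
x(W) = W (x(W) = W + 0 = W)
A(B) = 4
g = -18 (g = -3*(4 + (3 - 1*1)) = -3*(4 + (3 - 1)) = -3*(4 + 2) = -3*6 = -18)
D(a, w) = -5/22 (D(a, w) = 5/(-4 - 18) = 5/(-22) = 5*(-1/22) = -5/22)
(A(-2)*x(-8))*D(10, 11) = (4*(-8))*(-5/22) = -32*(-5/22) = 80/11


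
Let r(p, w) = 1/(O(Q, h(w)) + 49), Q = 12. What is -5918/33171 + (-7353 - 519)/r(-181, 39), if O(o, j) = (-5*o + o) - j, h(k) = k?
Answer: 9922634338/33171 ≈ 2.9914e+5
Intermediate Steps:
O(o, j) = -j - 4*o (O(o, j) = -4*o - j = -j - 4*o)
r(p, w) = 1/(1 - w) (r(p, w) = 1/((-w - 4*12) + 49) = 1/((-w - 48) + 49) = 1/((-48 - w) + 49) = 1/(1 - w))
-5918/33171 + (-7353 - 519)/r(-181, 39) = -5918/33171 + (-7353 - 519)/((-1/(-1 + 39))) = -5918*1/33171 - 7872/((-1/38)) = -5918/33171 - 7872/((-1*1/38)) = -5918/33171 - 7872/(-1/38) = -5918/33171 - 7872*(-38) = -5918/33171 + 299136 = 9922634338/33171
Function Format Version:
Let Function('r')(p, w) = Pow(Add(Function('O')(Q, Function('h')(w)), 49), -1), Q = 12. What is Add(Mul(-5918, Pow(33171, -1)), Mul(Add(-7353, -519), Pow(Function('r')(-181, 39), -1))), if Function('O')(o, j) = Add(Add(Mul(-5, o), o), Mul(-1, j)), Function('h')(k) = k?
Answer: Rational(9922634338, 33171) ≈ 2.9914e+5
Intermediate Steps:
Function('O')(o, j) = Add(Mul(-1, j), Mul(-4, o)) (Function('O')(o, j) = Add(Mul(-4, o), Mul(-1, j)) = Add(Mul(-1, j), Mul(-4, o)))
Function('r')(p, w) = Pow(Add(1, Mul(-1, w)), -1) (Function('r')(p, w) = Pow(Add(Add(Mul(-1, w), Mul(-4, 12)), 49), -1) = Pow(Add(Add(Mul(-1, w), -48), 49), -1) = Pow(Add(Add(-48, Mul(-1, w)), 49), -1) = Pow(Add(1, Mul(-1, w)), -1))
Add(Mul(-5918, Pow(33171, -1)), Mul(Add(-7353, -519), Pow(Function('r')(-181, 39), -1))) = Add(Mul(-5918, Pow(33171, -1)), Mul(Add(-7353, -519), Pow(Mul(-1, Pow(Add(-1, 39), -1)), -1))) = Add(Mul(-5918, Rational(1, 33171)), Mul(-7872, Pow(Mul(-1, Pow(38, -1)), -1))) = Add(Rational(-5918, 33171), Mul(-7872, Pow(Mul(-1, Rational(1, 38)), -1))) = Add(Rational(-5918, 33171), Mul(-7872, Pow(Rational(-1, 38), -1))) = Add(Rational(-5918, 33171), Mul(-7872, -38)) = Add(Rational(-5918, 33171), 299136) = Rational(9922634338, 33171)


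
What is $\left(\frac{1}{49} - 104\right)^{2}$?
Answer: $\frac{25959025}{2401} \approx 10812.0$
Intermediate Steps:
$\left(\frac{1}{49} - 104\right)^{2} = \left(- \frac{5095}{49}\right)^{2} = \frac{25959025}{2401}$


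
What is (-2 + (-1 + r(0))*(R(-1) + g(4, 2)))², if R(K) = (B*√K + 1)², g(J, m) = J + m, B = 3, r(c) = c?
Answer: -36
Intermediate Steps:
R(K) = (1 + 3*√K)² (R(K) = (3*√K + 1)² = (1 + 3*√K)²)
(-2 + (-1 + r(0))*(R(-1) + g(4, 2)))² = (-2 + (-1 + 0)*((1 + 3*√(-1))² + (4 + 2)))² = (-2 - ((1 + 3*I)² + 6))² = (-2 - (6 + (1 + 3*I)²))² = (-2 + (-6 - (1 + 3*I)²))² = (-8 - (1 + 3*I)²)²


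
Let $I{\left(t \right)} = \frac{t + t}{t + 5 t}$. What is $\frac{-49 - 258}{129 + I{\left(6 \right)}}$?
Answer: $- \frac{921}{388} \approx -2.3737$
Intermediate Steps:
$I{\left(t \right)} = \frac{1}{3}$ ($I{\left(t \right)} = \frac{2 t}{6 t} = 2 t \frac{1}{6 t} = \frac{1}{3}$)
$\frac{-49 - 258}{129 + I{\left(6 \right)}} = \frac{-49 - 258}{129 + \frac{1}{3}} = - \frac{307}{\frac{388}{3}} = \left(-307\right) \frac{3}{388} = - \frac{921}{388}$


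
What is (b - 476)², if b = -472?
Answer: 898704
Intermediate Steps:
(b - 476)² = (-472 - 476)² = (-948)² = 898704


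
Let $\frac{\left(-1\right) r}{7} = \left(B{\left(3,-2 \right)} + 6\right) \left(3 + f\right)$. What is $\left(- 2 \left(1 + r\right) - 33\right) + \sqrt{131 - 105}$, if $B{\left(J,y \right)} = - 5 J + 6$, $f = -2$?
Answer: $-77 + \sqrt{26} \approx -71.901$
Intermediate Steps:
$B{\left(J,y \right)} = 6 - 5 J$
$r = 21$ ($r = - 7 \left(\left(6 - 15\right) + 6\right) \left(3 - 2\right) = - 7 \left(\left(6 - 15\right) + 6\right) 1 = - 7 \left(-9 + 6\right) 1 = - 7 \left(\left(-3\right) 1\right) = \left(-7\right) \left(-3\right) = 21$)
$\left(- 2 \left(1 + r\right) - 33\right) + \sqrt{131 - 105} = \left(- 2 \left(1 + 21\right) - 33\right) + \sqrt{131 - 105} = \left(\left(-2\right) 22 - 33\right) + \sqrt{26} = \left(-44 - 33\right) + \sqrt{26} = -77 + \sqrt{26}$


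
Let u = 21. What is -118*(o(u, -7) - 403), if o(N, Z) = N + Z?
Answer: 45902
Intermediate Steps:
-118*(o(u, -7) - 403) = -118*((21 - 7) - 403) = -118*(14 - 403) = -118*(-389) = 45902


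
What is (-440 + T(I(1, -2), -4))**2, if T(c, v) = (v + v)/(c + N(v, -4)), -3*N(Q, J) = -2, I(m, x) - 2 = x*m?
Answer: 204304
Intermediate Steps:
I(m, x) = 2 + m*x (I(m, x) = 2 + x*m = 2 + m*x)
N(Q, J) = 2/3 (N(Q, J) = -1/3*(-2) = 2/3)
T(c, v) = 2*v/(2/3 + c) (T(c, v) = (v + v)/(c + 2/3) = (2*v)/(2/3 + c) = 2*v/(2/3 + c))
(-440 + T(I(1, -2), -4))**2 = (-440 + 6*(-4)/(2 + 3*(2 + 1*(-2))))**2 = (-440 + 6*(-4)/(2 + 3*(2 - 2)))**2 = (-440 + 6*(-4)/(2 + 3*0))**2 = (-440 + 6*(-4)/(2 + 0))**2 = (-440 + 6*(-4)/2)**2 = (-440 + 6*(-4)*(1/2))**2 = (-440 - 12)**2 = (-452)**2 = 204304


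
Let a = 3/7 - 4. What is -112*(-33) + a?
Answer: 25847/7 ≈ 3692.4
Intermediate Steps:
a = -25/7 (a = 3*(⅐) - 4 = 3/7 - 4 = -25/7 ≈ -3.5714)
-112*(-33) + a = -112*(-33) - 25/7 = 3696 - 25/7 = 25847/7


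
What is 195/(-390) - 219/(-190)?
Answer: 62/95 ≈ 0.65263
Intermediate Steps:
195/(-390) - 219/(-190) = 195*(-1/390) - 219*(-1/190) = -½ + 219/190 = 62/95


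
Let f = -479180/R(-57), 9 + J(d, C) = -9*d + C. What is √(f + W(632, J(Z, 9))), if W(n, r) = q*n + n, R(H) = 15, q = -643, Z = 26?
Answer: 2*I*√984801/3 ≈ 661.58*I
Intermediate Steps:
J(d, C) = -9 + C - 9*d (J(d, C) = -9 + (-9*d + C) = -9 + (C - 9*d) = -9 + C - 9*d)
W(n, r) = -642*n (W(n, r) = -643*n + n = -642*n)
f = -95836/3 (f = -479180/15 = -479180*1/15 = -95836/3 ≈ -31945.)
√(f + W(632, J(Z, 9))) = √(-95836/3 - 642*632) = √(-95836/3 - 405744) = √(-1313068/3) = 2*I*√984801/3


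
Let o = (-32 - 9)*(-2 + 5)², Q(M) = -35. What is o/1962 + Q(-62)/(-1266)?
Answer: -11069/68997 ≈ -0.16043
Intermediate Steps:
o = -369 (o = -41*3² = -41*9 = -369)
o/1962 + Q(-62)/(-1266) = -369/1962 - 35/(-1266) = -369*1/1962 - 35*(-1/1266) = -41/218 + 35/1266 = -11069/68997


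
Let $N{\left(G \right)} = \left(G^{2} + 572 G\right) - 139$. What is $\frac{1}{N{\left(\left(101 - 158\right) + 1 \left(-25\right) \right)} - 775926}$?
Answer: $- \frac{1}{816245} \approx -1.2251 \cdot 10^{-6}$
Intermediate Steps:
$N{\left(G \right)} = -139 + G^{2} + 572 G$
$\frac{1}{N{\left(\left(101 - 158\right) + 1 \left(-25\right) \right)} - 775926} = \frac{1}{\left(-139 + \left(\left(101 - 158\right) + 1 \left(-25\right)\right)^{2} + 572 \left(\left(101 - 158\right) + 1 \left(-25\right)\right)\right) - 775926} = \frac{1}{\left(-139 + \left(-57 - 25\right)^{2} + 572 \left(-57 - 25\right)\right) - 775926} = \frac{1}{\left(-139 + \left(-82\right)^{2} + 572 \left(-82\right)\right) - 775926} = \frac{1}{\left(-139 + 6724 - 46904\right) - 775926} = \frac{1}{-40319 - 775926} = \frac{1}{-816245} = - \frac{1}{816245}$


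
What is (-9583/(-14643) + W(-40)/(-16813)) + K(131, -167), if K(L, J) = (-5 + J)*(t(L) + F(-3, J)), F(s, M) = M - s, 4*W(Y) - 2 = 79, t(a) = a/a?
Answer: 27609684055129/984771036 ≈ 28037.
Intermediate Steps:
t(a) = 1
W(Y) = 81/4 (W(Y) = ½ + (¼)*79 = ½ + 79/4 = 81/4)
K(L, J) = (-5 + J)*(4 + J) (K(L, J) = (-5 + J)*(1 + (J - 1*(-3))) = (-5 + J)*(1 + (J + 3)) = (-5 + J)*(1 + (3 + J)) = (-5 + J)*(4 + J))
(-9583/(-14643) + W(-40)/(-16813)) + K(131, -167) = (-9583/(-14643) + (81/4)/(-16813)) + (-20 + (-167)² - 1*(-167)) = (-9583*(-1/14643) + (81/4)*(-1/16813)) + (-20 + 27889 + 167) = (9583/14643 - 81/67252) + 28036 = 643289833/984771036 + 28036 = 27609684055129/984771036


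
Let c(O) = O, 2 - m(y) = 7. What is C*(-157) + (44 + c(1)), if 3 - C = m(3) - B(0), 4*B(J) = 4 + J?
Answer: -1368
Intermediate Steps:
m(y) = -5 (m(y) = 2 - 1*7 = 2 - 7 = -5)
B(J) = 1 + J/4 (B(J) = (4 + J)/4 = 1 + J/4)
C = 9 (C = 3 - (-5 - (1 + (¼)*0)) = 3 - (-5 - (1 + 0)) = 3 - (-5 - 1*1) = 3 - (-5 - 1) = 3 - 1*(-6) = 3 + 6 = 9)
C*(-157) + (44 + c(1)) = 9*(-157) + (44 + 1) = -1413 + 45 = -1368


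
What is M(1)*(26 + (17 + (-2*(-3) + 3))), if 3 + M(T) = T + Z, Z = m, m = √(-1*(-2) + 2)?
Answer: 0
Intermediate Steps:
m = 2 (m = √(2 + 2) = √4 = 2)
Z = 2
M(T) = -1 + T (M(T) = -3 + (T + 2) = -3 + (2 + T) = -1 + T)
M(1)*(26 + (17 + (-2*(-3) + 3))) = (-1 + 1)*(26 + (17 + (-2*(-3) + 3))) = 0*(26 + (17 + (6 + 3))) = 0*(26 + (17 + 9)) = 0*(26 + 26) = 0*52 = 0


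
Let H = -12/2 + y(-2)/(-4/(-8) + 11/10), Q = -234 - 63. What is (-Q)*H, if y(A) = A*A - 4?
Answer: -1782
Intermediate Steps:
y(A) = -4 + A**2 (y(A) = A**2 - 4 = -4 + A**2)
Q = -297
H = -6 (H = -12/2 + (-4 + (-2)**2)/(-4/(-8) + 11/10) = -12*1/2 + (-4 + 4)/(-4*(-1/8) + 11*(1/10)) = -6 + 0/(1/2 + 11/10) = -6 + 0/(8/5) = -6 + 0*(5/8) = -6 + 0 = -6)
(-Q)*H = -1*(-297)*(-6) = 297*(-6) = -1782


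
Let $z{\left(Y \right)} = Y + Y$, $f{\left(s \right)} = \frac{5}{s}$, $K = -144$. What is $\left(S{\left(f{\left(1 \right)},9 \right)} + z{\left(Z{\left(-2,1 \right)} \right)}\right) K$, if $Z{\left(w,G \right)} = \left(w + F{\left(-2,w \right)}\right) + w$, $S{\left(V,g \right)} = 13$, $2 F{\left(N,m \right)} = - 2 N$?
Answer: $-1296$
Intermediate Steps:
$F{\left(N,m \right)} = - N$ ($F{\left(N,m \right)} = \frac{\left(-2\right) N}{2} = - N$)
$Z{\left(w,G \right)} = 2 + 2 w$ ($Z{\left(w,G \right)} = \left(w - -2\right) + w = \left(w + 2\right) + w = \left(2 + w\right) + w = 2 + 2 w$)
$z{\left(Y \right)} = 2 Y$
$\left(S{\left(f{\left(1 \right)},9 \right)} + z{\left(Z{\left(-2,1 \right)} \right)}\right) K = \left(13 + 2 \left(2 + 2 \left(-2\right)\right)\right) \left(-144\right) = \left(13 + 2 \left(2 - 4\right)\right) \left(-144\right) = \left(13 + 2 \left(-2\right)\right) \left(-144\right) = \left(13 - 4\right) \left(-144\right) = 9 \left(-144\right) = -1296$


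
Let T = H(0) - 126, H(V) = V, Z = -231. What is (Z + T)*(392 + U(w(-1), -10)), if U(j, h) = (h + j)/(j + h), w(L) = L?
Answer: -140301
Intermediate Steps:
U(j, h) = 1 (U(j, h) = (h + j)/(h + j) = 1)
T = -126 (T = 0 - 126 = -126)
(Z + T)*(392 + U(w(-1), -10)) = (-231 - 126)*(392 + 1) = -357*393 = -140301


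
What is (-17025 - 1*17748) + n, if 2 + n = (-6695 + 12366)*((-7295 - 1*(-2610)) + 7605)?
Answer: 16524545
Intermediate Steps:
n = 16559318 (n = -2 + (-6695 + 12366)*((-7295 - 1*(-2610)) + 7605) = -2 + 5671*((-7295 + 2610) + 7605) = -2 + 5671*(-4685 + 7605) = -2 + 5671*2920 = -2 + 16559320 = 16559318)
(-17025 - 1*17748) + n = (-17025 - 1*17748) + 16559318 = (-17025 - 17748) + 16559318 = -34773 + 16559318 = 16524545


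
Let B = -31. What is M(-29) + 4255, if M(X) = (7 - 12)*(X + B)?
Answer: 4555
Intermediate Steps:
M(X) = 155 - 5*X (M(X) = (7 - 12)*(X - 31) = -5*(-31 + X) = 155 - 5*X)
M(-29) + 4255 = (155 - 5*(-29)) + 4255 = (155 + 145) + 4255 = 300 + 4255 = 4555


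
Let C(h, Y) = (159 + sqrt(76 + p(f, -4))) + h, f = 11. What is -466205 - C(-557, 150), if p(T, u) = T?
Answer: -465807 - sqrt(87) ≈ -4.6582e+5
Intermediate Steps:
C(h, Y) = 159 + h + sqrt(87) (C(h, Y) = (159 + sqrt(76 + 11)) + h = (159 + sqrt(87)) + h = 159 + h + sqrt(87))
-466205 - C(-557, 150) = -466205 - (159 - 557 + sqrt(87)) = -466205 - (-398 + sqrt(87)) = -466205 + (398 - sqrt(87)) = -465807 - sqrt(87)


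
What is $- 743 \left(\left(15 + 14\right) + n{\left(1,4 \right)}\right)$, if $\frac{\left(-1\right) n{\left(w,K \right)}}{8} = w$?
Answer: $-15603$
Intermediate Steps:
$n{\left(w,K \right)} = - 8 w$
$- 743 \left(\left(15 + 14\right) + n{\left(1,4 \right)}\right) = - 743 \left(\left(15 + 14\right) - 8\right) = - 743 \left(29 - 8\right) = \left(-743\right) 21 = -15603$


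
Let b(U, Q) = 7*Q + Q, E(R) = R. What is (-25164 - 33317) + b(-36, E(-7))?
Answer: -58537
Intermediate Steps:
b(U, Q) = 8*Q
(-25164 - 33317) + b(-36, E(-7)) = (-25164 - 33317) + 8*(-7) = -58481 - 56 = -58537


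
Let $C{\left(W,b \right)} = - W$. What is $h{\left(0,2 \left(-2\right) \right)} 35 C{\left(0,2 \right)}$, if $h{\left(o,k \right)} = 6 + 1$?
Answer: $0$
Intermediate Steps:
$h{\left(o,k \right)} = 7$
$h{\left(0,2 \left(-2\right) \right)} 35 C{\left(0,2 \right)} = 7 \cdot 35 \left(\left(-1\right) 0\right) = 245 \cdot 0 = 0$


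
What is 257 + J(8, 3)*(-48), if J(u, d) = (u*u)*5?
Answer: -15103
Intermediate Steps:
J(u, d) = 5*u² (J(u, d) = u²*5 = 5*u²)
257 + J(8, 3)*(-48) = 257 + (5*8²)*(-48) = 257 + (5*64)*(-48) = 257 + 320*(-48) = 257 - 15360 = -15103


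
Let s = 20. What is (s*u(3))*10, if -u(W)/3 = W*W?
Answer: -5400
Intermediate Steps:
u(W) = -3*W² (u(W) = -3*W*W = -3*W²)
(s*u(3))*10 = (20*(-3*3²))*10 = (20*(-3*9))*10 = (20*(-27))*10 = -540*10 = -5400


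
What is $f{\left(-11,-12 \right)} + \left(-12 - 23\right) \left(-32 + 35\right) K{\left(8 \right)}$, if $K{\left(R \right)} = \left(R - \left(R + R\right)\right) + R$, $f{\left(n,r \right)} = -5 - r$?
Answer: $7$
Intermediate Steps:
$K{\left(R \right)} = 0$ ($K{\left(R \right)} = \left(R - 2 R\right) + R = - R + R = 0$)
$f{\left(-11,-12 \right)} + \left(-12 - 23\right) \left(-32 + 35\right) K{\left(8 \right)} = \left(-5 - -12\right) + \left(-12 - 23\right) \left(-32 + 35\right) 0 = \left(-5 + 12\right) + \left(-35\right) 3 \cdot 0 = 7 - 0 = 7 + 0 = 7$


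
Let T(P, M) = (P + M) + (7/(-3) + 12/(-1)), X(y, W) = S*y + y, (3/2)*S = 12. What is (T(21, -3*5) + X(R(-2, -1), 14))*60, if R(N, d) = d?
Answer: -1040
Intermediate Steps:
S = 8 (S = (⅔)*12 = 8)
X(y, W) = 9*y (X(y, W) = 8*y + y = 9*y)
T(P, M) = -43/3 + M + P (T(P, M) = (M + P) + (7*(-⅓) + 12*(-1)) = (M + P) + (-7/3 - 12) = (M + P) - 43/3 = -43/3 + M + P)
(T(21, -3*5) + X(R(-2, -1), 14))*60 = ((-43/3 - 3*5 + 21) + 9*(-1))*60 = ((-43/3 - 15 + 21) - 9)*60 = (-25/3 - 9)*60 = -52/3*60 = -1040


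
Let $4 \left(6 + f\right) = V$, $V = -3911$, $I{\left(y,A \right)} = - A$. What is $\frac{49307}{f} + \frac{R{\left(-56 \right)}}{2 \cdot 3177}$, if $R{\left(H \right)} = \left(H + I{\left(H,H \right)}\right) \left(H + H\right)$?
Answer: $- \frac{197228}{3935} \approx -50.121$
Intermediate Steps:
$f = - \frac{3935}{4}$ ($f = -6 + \frac{1}{4} \left(-3911\right) = -6 - \frac{3911}{4} = - \frac{3935}{4} \approx -983.75$)
$R{\left(H \right)} = 0$ ($R{\left(H \right)} = \left(H - H\right) \left(H + H\right) = 0 \cdot 2 H = 0$)
$\frac{49307}{f} + \frac{R{\left(-56 \right)}}{2 \cdot 3177} = \frac{49307}{- \frac{3935}{4}} + \frac{0}{2 \cdot 3177} = 49307 \left(- \frac{4}{3935}\right) + \frac{0}{6354} = - \frac{197228}{3935} + 0 \cdot \frac{1}{6354} = - \frac{197228}{3935} + 0 = - \frac{197228}{3935}$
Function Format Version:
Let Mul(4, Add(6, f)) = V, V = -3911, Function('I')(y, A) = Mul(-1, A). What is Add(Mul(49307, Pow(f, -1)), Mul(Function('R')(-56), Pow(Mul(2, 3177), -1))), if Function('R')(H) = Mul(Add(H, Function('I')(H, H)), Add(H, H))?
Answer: Rational(-197228, 3935) ≈ -50.121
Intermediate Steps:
f = Rational(-3935, 4) (f = Add(-6, Mul(Rational(1, 4), -3911)) = Add(-6, Rational(-3911, 4)) = Rational(-3935, 4) ≈ -983.75)
Function('R')(H) = 0 (Function('R')(H) = Mul(Add(H, Mul(-1, H)), Add(H, H)) = Mul(0, Mul(2, H)) = 0)
Add(Mul(49307, Pow(f, -1)), Mul(Function('R')(-56), Pow(Mul(2, 3177), -1))) = Add(Mul(49307, Pow(Rational(-3935, 4), -1)), Mul(0, Pow(Mul(2, 3177), -1))) = Add(Mul(49307, Rational(-4, 3935)), Mul(0, Pow(6354, -1))) = Add(Rational(-197228, 3935), Mul(0, Rational(1, 6354))) = Add(Rational(-197228, 3935), 0) = Rational(-197228, 3935)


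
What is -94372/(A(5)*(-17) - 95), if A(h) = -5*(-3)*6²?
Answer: 94372/9275 ≈ 10.175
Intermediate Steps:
A(h) = 540 (A(h) = 15*36 = 540)
-94372/(A(5)*(-17) - 95) = -94372/(540*(-17) - 95) = -94372/(-9180 - 95) = -94372/(-9275) = -94372*(-1/9275) = 94372/9275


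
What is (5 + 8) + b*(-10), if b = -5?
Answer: 63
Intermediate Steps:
(5 + 8) + b*(-10) = (5 + 8) - 5*(-10) = 13 + 50 = 63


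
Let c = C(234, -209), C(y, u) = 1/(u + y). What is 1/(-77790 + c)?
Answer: -25/1944749 ≈ -1.2855e-5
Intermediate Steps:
c = 1/25 (c = 1/(-209 + 234) = 1/25 ≈ 0.040000)
1/(-77790 + c) = 1/(-77790 + 1/25) = 1/(-1944749/25) = -25/1944749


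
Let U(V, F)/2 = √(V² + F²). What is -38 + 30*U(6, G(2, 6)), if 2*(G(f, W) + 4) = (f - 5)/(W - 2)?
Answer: -38 + 15*√3529/2 ≈ 407.54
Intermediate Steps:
G(f, W) = -4 + (-5 + f)/(2*(-2 + W)) (G(f, W) = -4 + ((f - 5)/(W - 2))/2 = -4 + ((-5 + f)/(-2 + W))/2 = -4 + (-5 + f)/(2*(-2 + W)))
U(V, F) = 2*√(F² + V²) (U(V, F) = 2*√(V² + F²) = 2*√(F² + V²))
-38 + 30*U(6, G(2, 6)) = -38 + 30*(2*√(((11 + 2 - 8*6)/(2*(-2 + 6)))² + 6²)) = -38 + 30*(2*√(((½)*(11 + 2 - 48)/4)² + 36)) = -38 + 30*(2*√(((½)*(¼)*(-35))² + 36)) = -38 + 30*(2*√((-35/8)² + 36)) = -38 + 30*(2*√(1225/64 + 36)) = -38 + 30*(2*√(3529/64)) = -38 + 30*(2*(√3529/8)) = -38 + 30*(√3529/4) = -38 + 15*√3529/2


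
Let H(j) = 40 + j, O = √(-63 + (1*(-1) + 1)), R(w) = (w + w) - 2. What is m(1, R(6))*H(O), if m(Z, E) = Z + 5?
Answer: 240 + 18*I*√7 ≈ 240.0 + 47.624*I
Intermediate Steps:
R(w) = -2 + 2*w (R(w) = 2*w - 2 = -2 + 2*w)
O = 3*I*√7 (O = √(-63 + (-1 + 1)) = √(-63 + 0) = √(-63) = 3*I*√7 ≈ 7.9373*I)
m(Z, E) = 5 + Z
m(1, R(6))*H(O) = (5 + 1)*(40 + 3*I*√7) = 6*(40 + 3*I*√7) = 240 + 18*I*√7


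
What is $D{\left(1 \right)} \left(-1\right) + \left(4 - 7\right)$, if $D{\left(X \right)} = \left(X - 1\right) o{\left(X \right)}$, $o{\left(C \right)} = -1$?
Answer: $-3$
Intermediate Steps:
$D{\left(X \right)} = 1 - X$ ($D{\left(X \right)} = \left(X - 1\right) \left(-1\right) = \left(-1 + X\right) \left(-1\right) = 1 - X$)
$D{\left(1 \right)} \left(-1\right) + \left(4 - 7\right) = \left(1 - 1\right) \left(-1\right) + \left(4 - 7\right) = 0 \left(-1\right) - 3 = 0 - 3 = -3$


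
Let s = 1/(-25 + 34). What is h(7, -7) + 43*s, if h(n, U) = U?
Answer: -20/9 ≈ -2.2222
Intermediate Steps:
s = ⅑ (s = 1/9 = ⅑ ≈ 0.11111)
h(7, -7) + 43*s = -7 + 43*(⅑) = -7 + 43/9 = -20/9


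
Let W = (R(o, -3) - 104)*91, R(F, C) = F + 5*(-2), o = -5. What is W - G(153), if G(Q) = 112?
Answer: -10941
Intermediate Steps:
R(F, C) = -10 + F (R(F, C) = F - 10 = -10 + F)
W = -10829 (W = ((-10 - 5) - 104)*91 = (-15 - 104)*91 = -119*91 = -10829)
W - G(153) = -10829 - 1*112 = -10829 - 112 = -10941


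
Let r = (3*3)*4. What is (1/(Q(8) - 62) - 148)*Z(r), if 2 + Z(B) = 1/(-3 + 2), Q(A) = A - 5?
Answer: 26199/59 ≈ 444.05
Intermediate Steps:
r = 36 (r = 9*4 = 36)
Q(A) = -5 + A
Z(B) = -3 (Z(B) = -2 + 1/(-3 + 2) = -2 + 1/(-1) = -2 - 1 = -3)
(1/(Q(8) - 62) - 148)*Z(r) = (1/((-5 + 8) - 62) - 148)*(-3) = (1/(3 - 62) - 148)*(-3) = (1/(-59) - 148)*(-3) = (-1/59 - 148)*(-3) = -8733/59*(-3) = 26199/59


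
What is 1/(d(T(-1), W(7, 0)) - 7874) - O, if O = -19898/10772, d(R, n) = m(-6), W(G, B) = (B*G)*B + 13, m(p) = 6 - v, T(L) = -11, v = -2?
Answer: 19563362/10591569 ≈ 1.8471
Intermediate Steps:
m(p) = 8 (m(p) = 6 - 1*(-2) = 6 + 2 = 8)
W(G, B) = 13 + G*B² (W(G, B) = G*B² + 13 = 13 + G*B²)
d(R, n) = 8
O = -9949/5386 (O = -19898*1/10772 = -9949/5386 ≈ -1.8472)
1/(d(T(-1), W(7, 0)) - 7874) - O = 1/(8 - 7874) - 1*(-9949/5386) = 1/(-7866) + 9949/5386 = -1/7866 + 9949/5386 = 19563362/10591569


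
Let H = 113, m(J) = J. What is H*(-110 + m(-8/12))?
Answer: -37516/3 ≈ -12505.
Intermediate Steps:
H*(-110 + m(-8/12)) = 113*(-110 - 8/12) = 113*(-110 - 8*1/12) = 113*(-110 - 2/3) = 113*(-332/3) = -37516/3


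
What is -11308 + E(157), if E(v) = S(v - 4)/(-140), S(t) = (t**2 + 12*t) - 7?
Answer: -804179/70 ≈ -11488.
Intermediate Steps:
S(t) = -7 + t**2 + 12*t
E(v) = 11/28 - 3*v/35 - (-4 + v)**2/140 (E(v) = (-7 + (v - 4)**2 + 12*(v - 4))/(-140) = (-7 + (-4 + v)**2 + 12*(-4 + v))*(-1/140) = (-7 + (-4 + v)**2 + (-48 + 12*v))*(-1/140) = (-55 + (-4 + v)**2 + 12*v)*(-1/140) = 11/28 - 3*v/35 - (-4 + v)**2/140)
-11308 + E(157) = -11308 + (39/140 - 1/35*157 - 1/140*157**2) = -11308 + (39/140 - 157/35 - 1/140*24649) = -11308 + (39/140 - 157/35 - 24649/140) = -11308 - 12619/70 = -804179/70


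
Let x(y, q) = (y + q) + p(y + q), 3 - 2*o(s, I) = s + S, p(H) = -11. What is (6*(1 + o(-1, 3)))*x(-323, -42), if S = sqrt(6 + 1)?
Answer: -6768 + 1128*sqrt(7) ≈ -3783.6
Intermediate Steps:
S = sqrt(7) ≈ 2.6458
o(s, I) = 3/2 - s/2 - sqrt(7)/2 (o(s, I) = 3/2 - (s + sqrt(7))/2 = 3/2 + (-s/2 - sqrt(7)/2) = 3/2 - s/2 - sqrt(7)/2)
x(y, q) = -11 + q + y (x(y, q) = (y + q) - 11 = (q + y) - 11 = -11 + q + y)
(6*(1 + o(-1, 3)))*x(-323, -42) = (6*(1 + (3/2 - 1/2*(-1) - sqrt(7)/2)))*(-11 - 42 - 323) = (6*(1 + (3/2 + 1/2 - sqrt(7)/2)))*(-376) = (6*(1 + (2 - sqrt(7)/2)))*(-376) = (6*(3 - sqrt(7)/2))*(-376) = (18 - 3*sqrt(7))*(-376) = -6768 + 1128*sqrt(7)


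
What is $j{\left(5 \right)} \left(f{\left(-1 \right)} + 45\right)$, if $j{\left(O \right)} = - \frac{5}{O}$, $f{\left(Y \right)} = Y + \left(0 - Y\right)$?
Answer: $-45$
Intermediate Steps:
$f{\left(Y \right)} = 0$ ($f{\left(Y \right)} = Y - Y = 0$)
$j{\left(5 \right)} \left(f{\left(-1 \right)} + 45\right) = - \frac{5}{5} \left(0 + 45\right) = \left(-5\right) \frac{1}{5} \cdot 45 = \left(-1\right) 45 = -45$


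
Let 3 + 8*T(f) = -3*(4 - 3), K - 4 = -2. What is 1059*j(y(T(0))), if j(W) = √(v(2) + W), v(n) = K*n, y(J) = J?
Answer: 1059*√13/2 ≈ 1909.1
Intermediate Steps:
K = 2 (K = 4 - 2 = 2)
T(f) = -¾ (T(f) = -3/8 + (-3*(4 - 3))/8 = -3/8 + (-3*1)/8 = -3/8 + (⅛)*(-3) = -3/8 - 3/8 = -¾)
v(n) = 2*n
j(W) = √(4 + W) (j(W) = √(2*2 + W) = √(4 + W))
1059*j(y(T(0))) = 1059*√(4 - ¾) = 1059*√(13/4) = 1059*(√13/2) = 1059*√13/2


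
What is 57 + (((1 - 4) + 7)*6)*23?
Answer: 609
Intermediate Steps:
57 + (((1 - 4) + 7)*6)*23 = 57 + ((-3 + 7)*6)*23 = 57 + (4*6)*23 = 57 + 24*23 = 57 + 552 = 609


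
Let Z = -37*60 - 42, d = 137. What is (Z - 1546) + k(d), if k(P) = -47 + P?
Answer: -3718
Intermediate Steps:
Z = -2262 (Z = -2220 - 42 = -2262)
(Z - 1546) + k(d) = (-2262 - 1546) + (-47 + 137) = -3808 + 90 = -3718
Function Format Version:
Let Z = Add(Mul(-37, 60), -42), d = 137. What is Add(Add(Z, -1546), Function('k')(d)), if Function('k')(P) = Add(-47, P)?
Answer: -3718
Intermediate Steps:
Z = -2262 (Z = Add(-2220, -42) = -2262)
Add(Add(Z, -1546), Function('k')(d)) = Add(Add(-2262, -1546), Add(-47, 137)) = Add(-3808, 90) = -3718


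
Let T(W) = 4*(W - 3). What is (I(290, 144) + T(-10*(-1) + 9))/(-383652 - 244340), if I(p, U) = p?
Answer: -177/313996 ≈ -0.00056370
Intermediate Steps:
T(W) = -12 + 4*W (T(W) = 4*(-3 + W) = -12 + 4*W)
(I(290, 144) + T(-10*(-1) + 9))/(-383652 - 244340) = (290 + (-12 + 4*(-10*(-1) + 9)))/(-383652 - 244340) = (290 + (-12 + 4*(10 + 9)))/(-627992) = (290 + (-12 + 4*19))*(-1/627992) = (290 + (-12 + 76))*(-1/627992) = (290 + 64)*(-1/627992) = 354*(-1/627992) = -177/313996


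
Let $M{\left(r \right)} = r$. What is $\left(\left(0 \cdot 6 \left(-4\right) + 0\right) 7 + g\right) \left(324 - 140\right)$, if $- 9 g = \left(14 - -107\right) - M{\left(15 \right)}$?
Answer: $- \frac{19504}{9} \approx -2167.1$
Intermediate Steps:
$g = - \frac{106}{9}$ ($g = - \frac{\left(14 - -107\right) - 15}{9} = - \frac{\left(14 + 107\right) - 15}{9} = - \frac{121 - 15}{9} = \left(- \frac{1}{9}\right) 106 = - \frac{106}{9} \approx -11.778$)
$\left(\left(0 \cdot 6 \left(-4\right) + 0\right) 7 + g\right) \left(324 - 140\right) = \left(\left(0 \cdot 6 \left(-4\right) + 0\right) 7 - \frac{106}{9}\right) \left(324 - 140\right) = \left(\left(0 \left(-4\right) + 0\right) 7 - \frac{106}{9}\right) 184 = \left(\left(0 + 0\right) 7 - \frac{106}{9}\right) 184 = \left(0 \cdot 7 - \frac{106}{9}\right) 184 = \left(0 - \frac{106}{9}\right) 184 = \left(- \frac{106}{9}\right) 184 = - \frac{19504}{9}$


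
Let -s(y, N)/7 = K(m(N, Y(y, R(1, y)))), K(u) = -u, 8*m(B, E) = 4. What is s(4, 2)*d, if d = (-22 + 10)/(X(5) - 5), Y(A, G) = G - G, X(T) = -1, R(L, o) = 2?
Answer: 7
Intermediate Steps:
Y(A, G) = 0
m(B, E) = ½ (m(B, E) = (⅛)*4 = ½)
d = 2 (d = (-22 + 10)/(-1 - 5) = -12/(-6) = -12*(-⅙) = 2)
s(y, N) = 7/2 (s(y, N) = -(-7)/2 = -7*(-½) = 7/2)
s(4, 2)*d = (7/2)*2 = 7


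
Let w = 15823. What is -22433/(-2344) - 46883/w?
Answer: 245063607/37089112 ≈ 6.6074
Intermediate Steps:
-22433/(-2344) - 46883/w = -22433/(-2344) - 46883/15823 = -22433*(-1/2344) - 46883*1/15823 = 22433/2344 - 46883/15823 = 245063607/37089112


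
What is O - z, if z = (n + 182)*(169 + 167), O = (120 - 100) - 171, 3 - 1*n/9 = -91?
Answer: -345559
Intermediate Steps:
n = 846 (n = 27 - 9*(-91) = 27 + 819 = 846)
O = -151 (O = 20 - 171 = -151)
z = 345408 (z = (846 + 182)*(169 + 167) = 1028*336 = 345408)
O - z = -151 - 1*345408 = -151 - 345408 = -345559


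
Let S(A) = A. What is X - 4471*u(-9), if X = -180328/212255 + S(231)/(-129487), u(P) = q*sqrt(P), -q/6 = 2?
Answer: -23399162641/27484263185 + 160956*I ≈ -0.85137 + 1.6096e+5*I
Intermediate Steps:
q = -12 (q = -6*2 = -12)
u(P) = -12*sqrt(P)
X = -23399162641/27484263185 (X = -180328/212255 + 231/(-129487) = -180328*1/212255 + 231*(-1/129487) = -180328/212255 - 231/129487 = -23399162641/27484263185 ≈ -0.85137)
X - 4471*u(-9) = -23399162641/27484263185 - (-53652)*sqrt(-9) = -23399162641/27484263185 - (-53652)*3*I = -23399162641/27484263185 - (-160956)*I = -23399162641/27484263185 + 160956*I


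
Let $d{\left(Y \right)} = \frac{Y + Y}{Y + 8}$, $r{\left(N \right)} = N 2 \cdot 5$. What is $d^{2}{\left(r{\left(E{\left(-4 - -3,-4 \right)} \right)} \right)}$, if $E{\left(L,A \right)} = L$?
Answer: $100$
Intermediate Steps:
$r{\left(N \right)} = 10 N$ ($r{\left(N \right)} = 2 N 5 = 10 N$)
$d{\left(Y \right)} = \frac{2 Y}{8 + Y}$
$d^{2}{\left(r{\left(E{\left(-4 - -3,-4 \right)} \right)} \right)} = \left(\frac{2 \cdot 10 \left(-4 - -3\right)}{8 + 10 \left(-4 - -3\right)}\right)^{2} = \left(\frac{2 \cdot 10 \left(-4 + 3\right)}{8 + 10 \left(-4 + 3\right)}\right)^{2} = \left(\frac{2 \cdot 10 \left(-1\right)}{8 + 10 \left(-1\right)}\right)^{2} = \left(2 \left(-10\right) \frac{1}{8 - 10}\right)^{2} = \left(2 \left(-10\right) \frac{1}{-2}\right)^{2} = \left(2 \left(-10\right) \left(- \frac{1}{2}\right)\right)^{2} = 10^{2} = 100$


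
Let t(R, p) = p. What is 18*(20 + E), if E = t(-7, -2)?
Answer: 324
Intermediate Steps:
E = -2
18*(20 + E) = 18*(20 - 2) = 18*18 = 324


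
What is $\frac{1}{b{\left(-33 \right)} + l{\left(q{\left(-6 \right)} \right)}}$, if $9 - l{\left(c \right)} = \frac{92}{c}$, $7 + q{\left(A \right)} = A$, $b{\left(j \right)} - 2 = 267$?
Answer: $\frac{13}{3706} \approx 0.0035078$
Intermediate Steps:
$b{\left(j \right)} = 269$ ($b{\left(j \right)} = 2 + 267 = 269$)
$q{\left(A \right)} = -7 + A$
$l{\left(c \right)} = 9 - \frac{92}{c}$
$\frac{1}{b{\left(-33 \right)} + l{\left(q{\left(-6 \right)} \right)}} = \frac{1}{269 + \left(9 - \frac{92}{-7 - 6}\right)} = \frac{1}{269 + \left(9 - \frac{92}{-13}\right)} = \frac{1}{269 + \left(9 - - \frac{92}{13}\right)} = \frac{1}{269 + \left(9 + \frac{92}{13}\right)} = \frac{1}{269 + \frac{209}{13}} = \frac{1}{\frac{3706}{13}} = \frac{13}{3706}$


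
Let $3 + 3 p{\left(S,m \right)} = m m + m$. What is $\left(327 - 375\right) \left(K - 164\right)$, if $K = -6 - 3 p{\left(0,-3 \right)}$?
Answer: $8304$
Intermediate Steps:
$p{\left(S,m \right)} = -1 + \frac{m}{3} + \frac{m^{2}}{3}$ ($p{\left(S,m \right)} = -1 + \frac{m m + m}{3} = -1 + \frac{m^{2} + m}{3} = -1 + \frac{m + m^{2}}{3} = -1 + \left(\frac{m}{3} + \frac{m^{2}}{3}\right) = -1 + \frac{m}{3} + \frac{m^{2}}{3}$)
$K = -9$ ($K = -6 - 3 \left(-1 + \frac{1}{3} \left(-3\right) + \frac{\left(-3\right)^{2}}{3}\right) = -6 - 3 \left(-1 - 1 + \frac{1}{3} \cdot 9\right) = -6 - 3 \left(-1 - 1 + 3\right) = -6 - 3 = -9$)
$\left(327 - 375\right) \left(K - 164\right) = \left(327 - 375\right) \left(-9 - 164\right) = \left(-48\right) \left(-173\right) = 8304$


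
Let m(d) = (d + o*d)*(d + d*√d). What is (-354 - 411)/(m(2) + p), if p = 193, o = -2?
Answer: -144585/35689 - 3060*√2/35689 ≈ -4.1725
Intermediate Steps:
m(d) = -d*(d + d^(3/2)) (m(d) = (d - 2*d)*(d + d*√d) = (-d)*(d + d^(3/2)) = -d*(d + d^(3/2)))
(-354 - 411)/(m(2) + p) = (-354 - 411)/((-1*2² - 2^(5/2)) + 193) = -765/((-1*4 - 4*√2) + 193) = -765/((-4 - 4*√2) + 193) = -765/(189 - 4*√2)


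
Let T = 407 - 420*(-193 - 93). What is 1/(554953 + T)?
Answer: 1/675480 ≈ 1.4804e-6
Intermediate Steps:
T = 120527 (T = 407 - 420*(-286) = 407 + 120120 = 120527)
1/(554953 + T) = 1/(554953 + 120527) = 1/675480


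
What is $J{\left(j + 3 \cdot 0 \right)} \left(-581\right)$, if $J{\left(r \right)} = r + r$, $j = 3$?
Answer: $-3486$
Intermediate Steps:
$J{\left(r \right)} = 2 r$
$J{\left(j + 3 \cdot 0 \right)} \left(-581\right) = 2 \left(3 + 3 \cdot 0\right) \left(-581\right) = 2 \left(3 + 0\right) \left(-581\right) = 2 \cdot 3 \left(-581\right) = 6 \left(-581\right) = -3486$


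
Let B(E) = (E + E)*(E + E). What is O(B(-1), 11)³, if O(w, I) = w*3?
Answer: 1728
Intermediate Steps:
B(E) = 4*E² (B(E) = (2*E)*(2*E) = 4*E²)
O(w, I) = 3*w
O(B(-1), 11)³ = (3*(4*(-1)²))³ = (3*(4*1))³ = (3*4)³ = 12³ = 1728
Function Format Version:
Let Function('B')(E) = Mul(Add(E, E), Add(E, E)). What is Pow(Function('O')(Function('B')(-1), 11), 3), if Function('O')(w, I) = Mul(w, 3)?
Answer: 1728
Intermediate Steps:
Function('B')(E) = Mul(4, Pow(E, 2)) (Function('B')(E) = Mul(Mul(2, E), Mul(2, E)) = Mul(4, Pow(E, 2)))
Function('O')(w, I) = Mul(3, w)
Pow(Function('O')(Function('B')(-1), 11), 3) = Pow(Mul(3, Mul(4, Pow(-1, 2))), 3) = Pow(Mul(3, Mul(4, 1)), 3) = Pow(Mul(3, 4), 3) = Pow(12, 3) = 1728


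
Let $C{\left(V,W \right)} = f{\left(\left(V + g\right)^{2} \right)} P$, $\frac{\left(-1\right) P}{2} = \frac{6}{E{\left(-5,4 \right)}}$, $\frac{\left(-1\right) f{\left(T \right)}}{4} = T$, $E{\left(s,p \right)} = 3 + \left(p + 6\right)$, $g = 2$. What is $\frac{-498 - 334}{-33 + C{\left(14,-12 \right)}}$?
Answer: $- \frac{10816}{11859} \approx -0.91205$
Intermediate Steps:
$E{\left(s,p \right)} = 9 + p$ ($E{\left(s,p \right)} = 3 + \left(6 + p\right) = 9 + p$)
$f{\left(T \right)} = - 4 T$
$P = - \frac{12}{13}$ ($P = - 2 \frac{6}{9 + 4} = - 2 \cdot \frac{6}{13} = - 2 \cdot 6 \cdot \frac{1}{13} = \left(-2\right) \frac{6}{13} = - \frac{12}{13} \approx -0.92308$)
$C{\left(V,W \right)} = \frac{48 \left(2 + V\right)^{2}}{13}$ ($C{\left(V,W \right)} = - 4 \left(V + 2\right)^{2} \left(- \frac{12}{13}\right) = - 4 \left(2 + V\right)^{2} \left(- \frac{12}{13}\right) = \frac{48 \left(2 + V\right)^{2}}{13}$)
$\frac{-498 - 334}{-33 + C{\left(14,-12 \right)}} = \frac{-498 - 334}{-33 + \frac{48 \left(2 + 14\right)^{2}}{13}} = - \frac{832}{-33 + \frac{48 \cdot 16^{2}}{13}} = - \frac{832}{-33 + \frac{48}{13} \cdot 256} = - \frac{832}{-33 + \frac{12288}{13}} = - \frac{832}{\frac{11859}{13}} = \left(-832\right) \frac{13}{11859} = - \frac{10816}{11859}$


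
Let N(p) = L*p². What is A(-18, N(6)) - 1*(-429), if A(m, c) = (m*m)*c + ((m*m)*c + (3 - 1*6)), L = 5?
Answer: 117066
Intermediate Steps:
N(p) = 5*p²
A(m, c) = -3 + 2*c*m² (A(m, c) = m²*c + (m²*c + (3 - 6)) = c*m² + (c*m² - 3) = c*m² + (-3 + c*m²) = -3 + 2*c*m²)
A(-18, N(6)) - 1*(-429) = (-3 + 2*(5*6²)*(-18)²) - 1*(-429) = (-3 + 2*(5*36)*324) + 429 = (-3 + 2*180*324) + 429 = (-3 + 116640) + 429 = 116637 + 429 = 117066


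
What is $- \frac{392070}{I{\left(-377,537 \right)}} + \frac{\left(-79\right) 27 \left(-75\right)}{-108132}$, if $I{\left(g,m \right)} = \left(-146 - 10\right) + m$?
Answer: $- \frac{4717362635}{4577588} \approx -1030.5$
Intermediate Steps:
$I{\left(g,m \right)} = -156 + m$
$- \frac{392070}{I{\left(-377,537 \right)}} + \frac{\left(-79\right) 27 \left(-75\right)}{-108132} = - \frac{392070}{-156 + 537} + \frac{\left(-79\right) 27 \left(-75\right)}{-108132} = - \frac{392070}{381} + \left(-2133\right) \left(-75\right) \left(- \frac{1}{108132}\right) = \left(-392070\right) \frac{1}{381} + 159975 \left(- \frac{1}{108132}\right) = - \frac{130690}{127} - \frac{53325}{36044} = - \frac{4717362635}{4577588}$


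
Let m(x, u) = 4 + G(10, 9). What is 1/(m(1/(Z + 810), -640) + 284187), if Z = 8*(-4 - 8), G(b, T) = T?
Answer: 1/284200 ≈ 3.5186e-6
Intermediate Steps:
Z = -96 (Z = 8*(-12) = -96)
m(x, u) = 13 (m(x, u) = 4 + 9 = 13)
1/(m(1/(Z + 810), -640) + 284187) = 1/(13 + 284187) = 1/284200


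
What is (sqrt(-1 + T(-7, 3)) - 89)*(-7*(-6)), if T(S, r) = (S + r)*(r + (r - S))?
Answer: -3738 + 42*I*sqrt(53) ≈ -3738.0 + 305.76*I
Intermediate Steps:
T(S, r) = (S + r)*(-S + 2*r)
(sqrt(-1 + T(-7, 3)) - 89)*(-7*(-6)) = (sqrt(-1 + (-1*(-7)**2 + 2*3**2 - 7*3)) - 89)*(-7*(-6)) = (sqrt(-1 + (-1*49 + 2*9 - 21)) - 89)*42 = (sqrt(-1 + (-49 + 18 - 21)) - 89)*42 = (sqrt(-1 - 52) - 89)*42 = (sqrt(-53) - 89)*42 = (I*sqrt(53) - 89)*42 = (-89 + I*sqrt(53))*42 = -3738 + 42*I*sqrt(53)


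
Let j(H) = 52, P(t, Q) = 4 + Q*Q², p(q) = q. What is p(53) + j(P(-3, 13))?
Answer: 105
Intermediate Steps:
P(t, Q) = 4 + Q³
p(53) + j(P(-3, 13)) = 53 + 52 = 105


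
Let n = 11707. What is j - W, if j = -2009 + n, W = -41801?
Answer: 51499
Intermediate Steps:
j = 9698 (j = -2009 + 11707 = 9698)
j - W = 9698 - 1*(-41801) = 9698 + 41801 = 51499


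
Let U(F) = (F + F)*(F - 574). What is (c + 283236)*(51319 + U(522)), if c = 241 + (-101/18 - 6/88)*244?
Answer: -82915363946/99 ≈ -8.3753e+8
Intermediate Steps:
U(F) = 2*F*(-574 + F) (U(F) = (2*F)*(-574 + F) = 2*F*(-574 + F))
c = -113330/99 (c = 241 + (-101*1/18 - 6*1/88)*244 = 241 + (-101/18 - 3/44)*244 = 241 - 2249/396*244 = 241 - 137189/99 = -113330/99 ≈ -1144.7)
(c + 283236)*(51319 + U(522)) = (-113330/99 + 283236)*(51319 + 2*522*(-574 + 522)) = 27927034*(51319 + 2*522*(-52))/99 = 27927034*(51319 - 54288)/99 = (27927034/99)*(-2969) = -82915363946/99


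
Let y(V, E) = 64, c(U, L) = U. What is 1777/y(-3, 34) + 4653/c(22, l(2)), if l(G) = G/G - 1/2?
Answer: 15313/64 ≈ 239.27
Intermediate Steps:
l(G) = ½ (l(G) = 1 - 1*½ = 1 - ½ = ½)
1777/y(-3, 34) + 4653/c(22, l(2)) = 1777/64 + 4653/22 = 1777*(1/64) + 4653*(1/22) = 1777/64 + 423/2 = 15313/64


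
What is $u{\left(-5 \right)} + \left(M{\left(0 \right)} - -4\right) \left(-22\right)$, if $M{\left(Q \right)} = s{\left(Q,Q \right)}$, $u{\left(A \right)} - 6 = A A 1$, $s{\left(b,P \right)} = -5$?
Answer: $53$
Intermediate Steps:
$u{\left(A \right)} = 6 + A^{2}$ ($u{\left(A \right)} = 6 + A A 1 = 6 + A^{2} \cdot 1 = 6 + A^{2}$)
$M{\left(Q \right)} = -5$
$u{\left(-5 \right)} + \left(M{\left(0 \right)} - -4\right) \left(-22\right) = \left(6 + \left(-5\right)^{2}\right) + \left(-5 - -4\right) \left(-22\right) = \left(6 + 25\right) + \left(-5 + 4\right) \left(-22\right) = 31 - -22 = 31 + 22 = 53$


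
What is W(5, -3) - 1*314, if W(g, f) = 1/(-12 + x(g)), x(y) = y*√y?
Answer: -5978/19 - 5*√5/19 ≈ -315.22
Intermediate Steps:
x(y) = y^(3/2)
W(g, f) = 1/(-12 + g^(3/2))
W(5, -3) - 1*314 = 1/(-12 + 5^(3/2)) - 1*314 = 1/(-12 + 5*√5) - 314 = -314 + 1/(-12 + 5*√5)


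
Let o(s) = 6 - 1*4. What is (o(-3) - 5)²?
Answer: 9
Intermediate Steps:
o(s) = 2 (o(s) = 6 - 4 = 2)
(o(-3) - 5)² = (2 - 5)² = (-3)² = 9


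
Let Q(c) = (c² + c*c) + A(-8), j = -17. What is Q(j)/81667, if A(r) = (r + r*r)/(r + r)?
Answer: 1149/163334 ≈ 0.0070347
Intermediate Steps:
A(r) = (r + r²)/(2*r) (A(r) = (r + r²)/((2*r)) = (r + r²)*(1/(2*r)) = (r + r²)/(2*r))
Q(c) = -7/2 + 2*c² (Q(c) = (c² + c*c) + (½ + (½)*(-8)) = (c² + c²) + (½ - 4) = 2*c² - 7/2 = -7/2 + 2*c²)
Q(j)/81667 = (-7/2 + 2*(-17)²)/81667 = (-7/2 + 2*289)*(1/81667) = (-7/2 + 578)*(1/81667) = (1149/2)*(1/81667) = 1149/163334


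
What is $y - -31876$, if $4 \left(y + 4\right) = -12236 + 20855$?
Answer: $\frac{136107}{4} \approx 34027.0$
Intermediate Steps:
$y = \frac{8603}{4}$ ($y = -4 + \frac{-12236 + 20855}{4} = -4 + \frac{1}{4} \cdot 8619 = -4 + \frac{8619}{4} = \frac{8603}{4} \approx 2150.8$)
$y - -31876 = \frac{8603}{4} - -31876 = \frac{8603}{4} + 31876 = \frac{136107}{4}$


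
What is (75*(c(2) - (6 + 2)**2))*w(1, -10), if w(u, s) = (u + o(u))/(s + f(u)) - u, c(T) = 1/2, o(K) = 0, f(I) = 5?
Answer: 5715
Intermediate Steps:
c(T) = 1/2
w(u, s) = -u + u/(5 + s) (w(u, s) = (u + 0)/(s + 5) - u = u/(5 + s) - u = -u + u/(5 + s))
(75*(c(2) - (6 + 2)**2))*w(1, -10) = (75*(1/2 - (6 + 2)**2))*(1*(-4 - 1*(-10))/(5 - 10)) = (75*(1/2 - 1*8**2))*(1*(-4 + 10)/(-5)) = (75*(1/2 - 1*64))*(1*(-1/5)*6) = (75*(1/2 - 64))*(-6/5) = (75*(-127/2))*(-6/5) = -9525/2*(-6/5) = 5715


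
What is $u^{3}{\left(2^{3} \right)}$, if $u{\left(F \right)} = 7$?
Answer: $343$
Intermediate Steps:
$u^{3}{\left(2^{3} \right)} = 7^{3} = 343$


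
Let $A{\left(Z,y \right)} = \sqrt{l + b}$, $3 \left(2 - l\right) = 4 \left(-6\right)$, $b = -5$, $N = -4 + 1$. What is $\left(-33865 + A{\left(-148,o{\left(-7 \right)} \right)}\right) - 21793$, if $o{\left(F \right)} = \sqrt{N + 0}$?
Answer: $-55658 + \sqrt{5} \approx -55656.0$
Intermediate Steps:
$N = -3$
$l = 10$ ($l = 2 - \frac{4 \left(-6\right)}{3} = 2 - -8 = 2 + 8 = 10$)
$o{\left(F \right)} = i \sqrt{3}$ ($o{\left(F \right)} = \sqrt{-3 + 0} = \sqrt{-3} = i \sqrt{3}$)
$A{\left(Z,y \right)} = \sqrt{5}$ ($A{\left(Z,y \right)} = \sqrt{10 - 5} = \sqrt{5}$)
$\left(-33865 + A{\left(-148,o{\left(-7 \right)} \right)}\right) - 21793 = \left(-33865 + \sqrt{5}\right) - 21793 = -55658 + \sqrt{5}$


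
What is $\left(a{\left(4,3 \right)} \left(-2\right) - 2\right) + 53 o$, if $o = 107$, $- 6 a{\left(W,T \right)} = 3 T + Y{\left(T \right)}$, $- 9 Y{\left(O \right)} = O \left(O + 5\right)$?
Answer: $\frac{51040}{9} \approx 5671.1$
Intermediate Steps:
$Y{\left(O \right)} = - \frac{O \left(5 + O\right)}{9}$ ($Y{\left(O \right)} = - \frac{O \left(O + 5\right)}{9} = - \frac{O \left(5 + O\right)}{9}$)
$a{\left(W,T \right)} = - \frac{T}{2} + \frac{T \left(5 + T\right)}{54}$ ($a{\left(W,T \right)} = - \frac{3 T - \frac{T \left(5 + T\right)}{9}}{6} = - \frac{T}{2} + \frac{T \left(5 + T\right)}{54}$)
$\left(a{\left(4,3 \right)} \left(-2\right) - 2\right) + 53 o = \left(\frac{1}{54} \cdot 3 \left(-22 + 3\right) \left(-2\right) - 2\right) + 53 \cdot 107 = \left(\frac{1}{54} \cdot 3 \left(-19\right) \left(-2\right) - 2\right) + 5671 = \left(\left(- \frac{19}{18}\right) \left(-2\right) - 2\right) + 5671 = \left(\frac{19}{9} - 2\right) + 5671 = \frac{1}{9} + 5671 = \frac{51040}{9}$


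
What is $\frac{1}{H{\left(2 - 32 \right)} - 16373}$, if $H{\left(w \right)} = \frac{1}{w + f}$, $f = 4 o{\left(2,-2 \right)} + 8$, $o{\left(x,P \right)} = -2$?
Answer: $- \frac{30}{491191} \approx -6.1076 \cdot 10^{-5}$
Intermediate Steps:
$f = 0$ ($f = 4 \left(-2\right) + 8 = -8 + 8 = 0$)
$H{\left(w \right)} = \frac{1}{w}$ ($H{\left(w \right)} = \frac{1}{w + 0} = \frac{1}{w}$)
$\frac{1}{H{\left(2 - 32 \right)} - 16373} = \frac{1}{\frac{1}{2 - 32} - 16373} = \frac{1}{\frac{1}{-30} - 16373} = \frac{1}{- \frac{1}{30} - 16373} = \frac{1}{- \frac{491191}{30}} = - \frac{30}{491191}$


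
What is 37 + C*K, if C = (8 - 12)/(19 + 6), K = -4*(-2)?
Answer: 893/25 ≈ 35.720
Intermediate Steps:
K = 8
C = -4/25 ≈ -0.16000
37 + C*K = 37 - 4/25*8 = 37 - 32/25 = 893/25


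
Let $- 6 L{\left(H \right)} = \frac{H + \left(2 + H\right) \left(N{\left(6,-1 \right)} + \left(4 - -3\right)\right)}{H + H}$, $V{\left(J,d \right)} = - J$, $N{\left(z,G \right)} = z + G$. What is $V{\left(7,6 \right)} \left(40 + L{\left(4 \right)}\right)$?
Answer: $- \frac{3227}{12} \approx -268.92$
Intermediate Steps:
$N{\left(z,G \right)} = G + z$
$L{\left(H \right)} = - \frac{24 + 13 H}{12 H}$ ($L{\left(H \right)} = - \frac{\left(H + \left(2 + H\right) \left(\left(-1 + 6\right) + \left(4 - -3\right)\right)\right) \frac{1}{H + H}}{6} = - \frac{\left(H + \left(2 + H\right) \left(5 + \left(4 + 3\right)\right)\right) \frac{1}{2 H}}{6} = - \frac{\left(H + \left(2 + H\right) \left(5 + 7\right)\right) \frac{1}{2 H}}{6} = - \frac{\left(H + \left(2 + H\right) 12\right) \frac{1}{2 H}}{6} = - \frac{\left(H + \left(24 + 12 H\right)\right) \frac{1}{2 H}}{6} = - \frac{\left(24 + 13 H\right) \frac{1}{2 H}}{6} = - \frac{\frac{1}{2} \frac{1}{H} \left(24 + 13 H\right)}{6} = - \frac{24 + 13 H}{12 H}$)
$V{\left(7,6 \right)} \left(40 + L{\left(4 \right)}\right) = \left(-1\right) 7 \left(40 - \left(\frac{13}{12} + \frac{2}{4}\right)\right) = - 7 \left(40 - \frac{19}{12}\right) = \left(-7\right) \frac{461}{12} = - \frac{3227}{12}$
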